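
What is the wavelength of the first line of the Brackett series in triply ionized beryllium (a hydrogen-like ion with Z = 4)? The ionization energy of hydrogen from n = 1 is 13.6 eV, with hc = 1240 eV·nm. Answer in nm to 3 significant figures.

253 nm

The Brackett series terminates on n_f = 4; the first line has n_i = 4+1 = 5.
ΔE = 217.6 × (1/4² − 1/5²) = 4.896 eV.
λ = 1240 / 4.896 = 253 nm.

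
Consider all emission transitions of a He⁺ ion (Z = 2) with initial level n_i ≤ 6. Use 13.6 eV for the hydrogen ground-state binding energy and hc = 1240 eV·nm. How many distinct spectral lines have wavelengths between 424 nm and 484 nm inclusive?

Enumerate all n_i → n_f pairs with 1 ≤ n_f < n_i ≤ 6 and compute λ = 1240 / [13.6·4·(1/n_f² − 1/n_i²)].
Lines falling in [424, 484] nm: 4→3 (468.9 nm).

1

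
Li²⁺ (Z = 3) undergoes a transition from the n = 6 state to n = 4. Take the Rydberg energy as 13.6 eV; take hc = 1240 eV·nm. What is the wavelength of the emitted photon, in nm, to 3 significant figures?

292 nm

For Z = 3 the level energies scale as Z², so the effective Rydberg energy is 13.6 × 9 = 122.4 eV.
ΔE = 122.4 × (1/4² − 1/6²) = 122.4 × 0.03472 = 4.250 eV.
λ = hc/ΔE = 1240 / 4.250 = 292 nm.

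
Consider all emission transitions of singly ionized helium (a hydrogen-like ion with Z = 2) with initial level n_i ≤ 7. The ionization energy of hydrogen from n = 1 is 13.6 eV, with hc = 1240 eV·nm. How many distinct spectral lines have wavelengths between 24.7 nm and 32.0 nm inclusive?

2

Enumerate all n_i → n_f pairs with 1 ≤ n_f < n_i ≤ 7 and compute λ = 1240 / [13.6·4·(1/n_f² − 1/n_i²)].
Lines falling in [24.7, 32.0] nm: 3→1 (25.64 nm), 2→1 (30.39 nm).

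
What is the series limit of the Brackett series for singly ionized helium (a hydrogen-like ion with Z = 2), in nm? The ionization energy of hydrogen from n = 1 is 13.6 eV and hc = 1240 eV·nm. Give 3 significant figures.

The Brackett series has lower level n_f = 4; the series limit corresponds to n_i → ∞.
ΔE_max = 13.6 × 4 / 4² = 3.400 eV.
λ_min = 1240 / 3.400 = 365 nm.

365 nm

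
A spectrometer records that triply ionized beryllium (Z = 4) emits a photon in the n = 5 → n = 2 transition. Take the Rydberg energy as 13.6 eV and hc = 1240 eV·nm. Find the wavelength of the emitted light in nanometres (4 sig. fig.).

27.14 nm

For Z = 4 the level energies scale as Z², so the effective Rydberg energy is 13.6 × 16 = 217.6 eV.
ΔE = 217.6 × (1/2² − 1/5²) = 217.6 × 0.2100 = 45.70 eV.
λ = hc/ΔE = 1240 / 45.70 = 27.14 nm.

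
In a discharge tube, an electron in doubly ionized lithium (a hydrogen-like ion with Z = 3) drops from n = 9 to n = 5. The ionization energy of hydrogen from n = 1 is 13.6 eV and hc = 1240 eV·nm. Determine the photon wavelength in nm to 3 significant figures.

For Z = 3 the level energies scale as Z², so the effective Rydberg energy is 13.6 × 9 = 122.4 eV.
ΔE = 122.4 × (1/5² − 1/9²) = 122.4 × 0.02765 = 3.385 eV.
λ = hc/ΔE = 1240 / 3.385 = 366 nm.

366 nm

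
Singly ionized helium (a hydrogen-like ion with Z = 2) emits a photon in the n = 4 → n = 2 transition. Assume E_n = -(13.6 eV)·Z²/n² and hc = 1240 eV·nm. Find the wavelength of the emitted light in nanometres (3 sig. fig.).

122 nm

For Z = 2 the level energies scale as Z², so the effective Rydberg energy is 13.6 × 4 = 54.40 eV.
ΔE = 54.40 × (1/2² − 1/4²) = 54.40 × 0.1875 = 10.20 eV.
λ = hc/ΔE = 1240 / 10.20 = 122 nm.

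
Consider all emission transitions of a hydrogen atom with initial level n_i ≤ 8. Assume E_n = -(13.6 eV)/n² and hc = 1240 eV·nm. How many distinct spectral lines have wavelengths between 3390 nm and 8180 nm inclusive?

Enumerate all n_i → n_f pairs with 1 ≤ n_f < n_i ≤ 8 and compute λ = 1240 / [13.6·1·(1/n_f² − 1/n_i²)].
Lines falling in [3390, 8180] nm: 8→5 (3741 nm), 5→4 (4052 nm), 7→5 (4654 nm), 6→5 (7460 nm), 8→6 (7503 nm).

5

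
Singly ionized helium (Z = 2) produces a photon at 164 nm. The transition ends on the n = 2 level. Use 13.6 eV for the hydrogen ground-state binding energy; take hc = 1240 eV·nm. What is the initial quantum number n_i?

n_i = 3

The photon energy is ΔE = hc/λ = 1240 / 164 = 7.561 eV.
With Z = 2, ΔE = 54.40 × (1/n_f² − 1/n_i²), so 1/n_f² − 1/n_i² = 0.1390.
With n_f = 2: 1/n_i² = 1/4 − 0.1390 = 0.1110, so n_i ≈ 3.00.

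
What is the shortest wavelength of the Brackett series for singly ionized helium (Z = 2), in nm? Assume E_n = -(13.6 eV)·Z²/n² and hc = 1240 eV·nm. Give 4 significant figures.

364.7 nm

The Brackett series has lower level n_f = 4; the series limit corresponds to n_i → ∞.
ΔE_max = 13.6 × 4 / 4² = 3.400 eV.
λ_min = 1240 / 3.400 = 364.7 nm.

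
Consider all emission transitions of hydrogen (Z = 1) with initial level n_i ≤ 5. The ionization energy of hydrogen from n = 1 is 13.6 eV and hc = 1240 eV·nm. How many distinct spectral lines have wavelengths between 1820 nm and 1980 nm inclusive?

1

Enumerate all n_i → n_f pairs with 1 ≤ n_f < n_i ≤ 5 and compute λ = 1240 / [13.6·1·(1/n_f² − 1/n_i²)].
Lines falling in [1820, 1980] nm: 4→3 (1876 nm).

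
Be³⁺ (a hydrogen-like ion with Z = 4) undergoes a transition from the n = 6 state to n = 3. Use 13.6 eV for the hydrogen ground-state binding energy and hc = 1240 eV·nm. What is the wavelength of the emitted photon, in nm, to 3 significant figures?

For Z = 4 the level energies scale as Z², so the effective Rydberg energy is 13.6 × 16 = 217.6 eV.
ΔE = 217.6 × (1/3² − 1/6²) = 217.6 × 0.08333 = 18.13 eV.
λ = hc/ΔE = 1240 / 18.13 = 68.4 nm.

68.4 nm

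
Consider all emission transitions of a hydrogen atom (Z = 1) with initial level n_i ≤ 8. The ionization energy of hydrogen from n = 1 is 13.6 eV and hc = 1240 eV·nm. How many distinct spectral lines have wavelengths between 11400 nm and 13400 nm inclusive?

1

Enumerate all n_i → n_f pairs with 1 ≤ n_f < n_i ≤ 8 and compute λ = 1240 / [13.6·1·(1/n_f² − 1/n_i²)].
Lines falling in [11400, 13400] nm: 7→6 (12370 nm).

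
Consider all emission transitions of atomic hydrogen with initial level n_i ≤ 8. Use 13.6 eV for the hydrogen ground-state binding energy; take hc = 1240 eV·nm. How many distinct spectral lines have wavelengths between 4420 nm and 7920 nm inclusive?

3

Enumerate all n_i → n_f pairs with 1 ≤ n_f < n_i ≤ 8 and compute λ = 1240 / [13.6·1·(1/n_f² − 1/n_i²)].
Lines falling in [4420, 7920] nm: 7→5 (4654 nm), 6→5 (7460 nm), 8→6 (7503 nm).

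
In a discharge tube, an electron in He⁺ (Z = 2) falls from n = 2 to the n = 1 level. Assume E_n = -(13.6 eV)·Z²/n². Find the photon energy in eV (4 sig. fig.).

40.80 eV

The Bohr energies scale as Z², so for Z = 2: E_n = −54.40/n² eV.
E_2 = −54.40/4 = −13.60 eV and E_1 = −54.40/1 = −54.40 eV.
The photon energy is |E_2 − E_1| = 40.80 eV.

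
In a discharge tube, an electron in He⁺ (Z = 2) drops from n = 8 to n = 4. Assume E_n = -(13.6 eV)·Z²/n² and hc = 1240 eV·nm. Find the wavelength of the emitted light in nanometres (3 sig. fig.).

486 nm

For Z = 2 the level energies scale as Z², so the effective Rydberg energy is 13.6 × 4 = 54.40 eV.
ΔE = 54.40 × (1/4² − 1/8²) = 54.40 × 0.04688 = 2.550 eV.
λ = hc/ΔE = 1240 / 2.550 = 486 nm.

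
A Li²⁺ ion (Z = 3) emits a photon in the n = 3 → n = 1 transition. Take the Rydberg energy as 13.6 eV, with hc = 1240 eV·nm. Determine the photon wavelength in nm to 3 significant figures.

11.4 nm

For Z = 3 the level energies scale as Z², so the effective Rydberg energy is 13.6 × 9 = 122.4 eV.
ΔE = 122.4 × (1/1² − 1/3²) = 122.4 × 0.8889 = 108.8 eV.
λ = hc/ΔE = 1240 / 108.8 = 11.4 nm.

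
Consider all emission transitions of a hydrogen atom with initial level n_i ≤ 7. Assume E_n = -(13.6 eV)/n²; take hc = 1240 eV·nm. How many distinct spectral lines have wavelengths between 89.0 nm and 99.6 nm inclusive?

Enumerate all n_i → n_f pairs with 1 ≤ n_f < n_i ≤ 7 and compute λ = 1240 / [13.6·1·(1/n_f² − 1/n_i²)].
Lines falling in [89.0, 99.6] nm: 7→1 (93.08 nm), 6→1 (93.78 nm), 5→1 (94.98 nm), 4→1 (97.25 nm).

4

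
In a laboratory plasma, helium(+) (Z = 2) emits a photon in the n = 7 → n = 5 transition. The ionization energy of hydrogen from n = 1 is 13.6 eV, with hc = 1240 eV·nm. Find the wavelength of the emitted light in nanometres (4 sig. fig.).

1163 nm

For Z = 2 the level energies scale as Z², so the effective Rydberg energy is 13.6 × 4 = 54.40 eV.
ΔE = 54.40 × (1/5² − 1/7²) = 54.40 × 0.01959 = 1.066 eV.
λ = hc/ΔE = 1240 / 1.066 = 1163 nm.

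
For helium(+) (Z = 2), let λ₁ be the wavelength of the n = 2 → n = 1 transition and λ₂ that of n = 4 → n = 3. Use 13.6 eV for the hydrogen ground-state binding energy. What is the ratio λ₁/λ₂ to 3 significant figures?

λ ∝ 1/ΔE ∝ 1/(1/n_f² − 1/n_i²), and the Z² and hc factors cancel in the ratio.
λ₁/λ₂ = (1/3² − 1/4²)/(1/1² − 1/2²) = 0.04861/0.7500 = 0.0648.

0.0648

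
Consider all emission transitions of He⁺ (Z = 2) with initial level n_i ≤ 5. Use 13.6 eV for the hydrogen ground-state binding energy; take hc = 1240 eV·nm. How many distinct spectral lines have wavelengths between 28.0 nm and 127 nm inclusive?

Enumerate all n_i → n_f pairs with 1 ≤ n_f < n_i ≤ 5 and compute λ = 1240 / [13.6·4·(1/n_f² − 1/n_i²)].
Lines falling in [28.0, 127] nm: 2→1 (30.39 nm), 5→2 (108.5 nm), 4→2 (121.6 nm).

3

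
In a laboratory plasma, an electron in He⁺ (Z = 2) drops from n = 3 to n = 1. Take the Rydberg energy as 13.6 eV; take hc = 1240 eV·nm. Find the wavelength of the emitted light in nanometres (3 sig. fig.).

25.6 nm

For Z = 2 the level energies scale as Z², so the effective Rydberg energy is 13.6 × 4 = 54.40 eV.
ΔE = 54.40 × (1/1² − 1/3²) = 54.40 × 0.8889 = 48.36 eV.
λ = hc/ΔE = 1240 / 48.36 = 25.6 nm.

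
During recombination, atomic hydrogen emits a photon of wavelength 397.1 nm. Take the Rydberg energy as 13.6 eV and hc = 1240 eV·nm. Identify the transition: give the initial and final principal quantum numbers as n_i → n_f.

The photon energy is ΔE = hc/λ = 1240 / 397.1 = 3.123 eV.
With Z = 1, ΔE = 13.60 × (1/n_f² − 1/n_i²), so 1/n_f² − 1/n_i² = 0.2296.
Trying n_f = 2 gives 1/n_i² = 0.02039, i.e. n_i ≈ 7; this pair matches.

n_i = 7, n_f = 2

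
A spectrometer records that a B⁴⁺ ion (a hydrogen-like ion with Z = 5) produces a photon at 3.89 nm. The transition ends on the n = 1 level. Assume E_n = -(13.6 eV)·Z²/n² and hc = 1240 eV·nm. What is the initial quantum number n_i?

The photon energy is ΔE = hc/λ = 1240 / 3.89 = 318.8 eV.
With Z = 5, ΔE = 340.0 × (1/n_f² − 1/n_i²), so 1/n_f² − 1/n_i² = 0.9375.
With n_f = 1: 1/n_i² = 1/1 − 0.9375 = 0.06245, so n_i ≈ 4.00.

n_i = 4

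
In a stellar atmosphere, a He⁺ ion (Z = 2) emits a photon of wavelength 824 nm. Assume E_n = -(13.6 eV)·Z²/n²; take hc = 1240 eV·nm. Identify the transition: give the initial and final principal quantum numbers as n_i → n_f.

The photon energy is ΔE = hc/λ = 1240 / 824 = 1.505 eV.
With Z = 2, ΔE = 54.40 × (1/n_f² − 1/n_i²), so 1/n_f² − 1/n_i² = 0.02766.
Trying n_f = 5 gives 1/n_i² = 0.01234, i.e. n_i ≈ 9; this pair matches.

n_i = 9, n_f = 5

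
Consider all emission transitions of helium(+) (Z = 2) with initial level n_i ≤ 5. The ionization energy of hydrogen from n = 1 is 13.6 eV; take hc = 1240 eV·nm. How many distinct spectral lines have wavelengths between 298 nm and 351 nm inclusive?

Enumerate all n_i → n_f pairs with 1 ≤ n_f < n_i ≤ 5 and compute λ = 1240 / [13.6·4·(1/n_f² − 1/n_i²)].
Lines falling in [298, 351] nm: 5→3 (320.5 nm).

1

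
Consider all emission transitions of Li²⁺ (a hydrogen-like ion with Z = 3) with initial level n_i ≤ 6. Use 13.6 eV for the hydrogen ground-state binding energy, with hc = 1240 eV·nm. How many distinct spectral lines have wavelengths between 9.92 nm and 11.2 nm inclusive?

3

Enumerate all n_i → n_f pairs with 1 ≤ n_f < n_i ≤ 6 and compute λ = 1240 / [13.6·9·(1/n_f² − 1/n_i²)].
Lines falling in [9.92, 11.2] nm: 6→1 (10.42 nm), 5→1 (10.55 nm), 4→1 (10.81 nm).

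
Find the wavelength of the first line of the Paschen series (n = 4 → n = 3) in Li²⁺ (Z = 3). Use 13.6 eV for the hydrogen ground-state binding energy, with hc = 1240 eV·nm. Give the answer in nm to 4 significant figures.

The Paschen series terminates on n_f = 3; the first line has n_i = 3+1 = 4.
ΔE = 122.4 × (1/3² − 1/4²) = 5.950 eV.
λ = 1240 / 5.950 = 208.4 nm.

208.4 nm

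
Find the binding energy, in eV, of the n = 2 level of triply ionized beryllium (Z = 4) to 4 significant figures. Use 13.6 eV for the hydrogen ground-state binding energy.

E_n = −13.6 Z²/n² = −217.6/n² eV for Z = 4.
E_2 = −217.6/4 = −54.40 eV, so ionization (to E = 0) requires 54.40 eV.

54.40 eV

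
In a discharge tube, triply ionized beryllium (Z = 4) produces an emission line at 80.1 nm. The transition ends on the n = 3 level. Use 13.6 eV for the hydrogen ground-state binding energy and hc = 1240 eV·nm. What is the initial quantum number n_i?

The photon energy is ΔE = hc/λ = 1240 / 80.1 = 15.48 eV.
With Z = 4, ΔE = 217.6 × (1/n_f² − 1/n_i²), so 1/n_f² − 1/n_i² = 0.07114.
With n_f = 3: 1/n_i² = 1/9 − 0.07114 = 0.03997, so n_i ≈ 5.00.

n_i = 5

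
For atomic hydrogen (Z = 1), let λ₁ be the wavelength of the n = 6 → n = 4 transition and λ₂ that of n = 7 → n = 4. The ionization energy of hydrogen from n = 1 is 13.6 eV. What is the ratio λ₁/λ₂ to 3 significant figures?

λ ∝ 1/ΔE ∝ 1/(1/n_f² − 1/n_i²), and the Z² and hc factors cancel in the ratio.
λ₁/λ₂ = (1/4² − 1/7²)/(1/4² − 1/6²) = 0.04209/0.03472 = 1.21.

1.21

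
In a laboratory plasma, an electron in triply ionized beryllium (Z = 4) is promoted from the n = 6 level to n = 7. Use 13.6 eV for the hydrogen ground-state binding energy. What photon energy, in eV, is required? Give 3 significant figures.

1.60 eV

The Bohr energies scale as Z², so for Z = 4: E_n = −217.6/n² eV.
E_7 = −217.6/49 = −4.441 eV and E_6 = −217.6/36 = −6.044 eV.
The photon energy is |E_7 − E_6| = 1.60 eV.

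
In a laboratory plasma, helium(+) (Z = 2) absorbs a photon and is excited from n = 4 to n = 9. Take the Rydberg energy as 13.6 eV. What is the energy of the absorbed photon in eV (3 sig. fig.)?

The Bohr energies scale as Z², so for Z = 2: E_n = −54.40/n² eV.
E_9 = −54.40/81 = −0.6716 eV and E_4 = −54.40/16 = −3.400 eV.
The photon energy is |E_9 − E_4| = 2.73 eV.

2.73 eV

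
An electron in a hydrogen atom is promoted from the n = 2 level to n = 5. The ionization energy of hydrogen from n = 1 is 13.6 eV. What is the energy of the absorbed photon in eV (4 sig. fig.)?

E_5 = −13.60/25 = −0.5440 eV and E_2 = −13.60/4 = −3.400 eV.
The photon energy is |E_5 − E_2| = 2.856 eV.

2.856 eV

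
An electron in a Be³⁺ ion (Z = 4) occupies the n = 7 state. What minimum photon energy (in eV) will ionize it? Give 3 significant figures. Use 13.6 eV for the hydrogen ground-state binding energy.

E_n = −13.6 Z²/n² = −217.6/n² eV for Z = 4.
E_7 = −217.6/49 = −4.44 eV, so ionization (to E = 0) requires 4.44 eV.

4.44 eV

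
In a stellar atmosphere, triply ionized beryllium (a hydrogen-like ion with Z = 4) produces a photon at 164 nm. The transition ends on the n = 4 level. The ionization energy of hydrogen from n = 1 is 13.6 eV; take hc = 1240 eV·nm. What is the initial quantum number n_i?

n_i = 6

The photon energy is ΔE = hc/λ = 1240 / 164 = 7.561 eV.
With Z = 4, ΔE = 217.6 × (1/n_f² − 1/n_i²), so 1/n_f² − 1/n_i² = 0.03475.
With n_f = 4: 1/n_i² = 1/16 − 0.03475 = 0.02775, so n_i ≈ 6.00.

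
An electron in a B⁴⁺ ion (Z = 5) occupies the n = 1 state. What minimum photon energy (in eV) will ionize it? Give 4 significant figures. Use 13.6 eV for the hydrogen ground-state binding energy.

340.0 eV

E_n = −13.6 Z²/n² = −340.0/n² eV for Z = 5.
E_1 = −340.0/1 = −340.0 eV, so ionization (to E = 0) requires 340.0 eV.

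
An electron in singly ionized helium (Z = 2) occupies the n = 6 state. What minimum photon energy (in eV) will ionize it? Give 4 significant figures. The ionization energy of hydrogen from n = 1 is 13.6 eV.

1.511 eV

E_n = −13.6 Z²/n² = −54.40/n² eV for Z = 2.
E_6 = −54.40/36 = −1.511 eV, so ionization (to E = 0) requires 1.511 eV.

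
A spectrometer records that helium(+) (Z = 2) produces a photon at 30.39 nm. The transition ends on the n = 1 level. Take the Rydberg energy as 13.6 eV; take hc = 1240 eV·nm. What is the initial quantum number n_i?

n_i = 2

The photon energy is ΔE = hc/λ = 1240 / 30.39 = 40.80 eV.
With Z = 2, ΔE = 54.40 × (1/n_f² − 1/n_i²), so 1/n_f² − 1/n_i² = 0.7501.
With n_f = 1: 1/n_i² = 1/1 − 0.7501 = 0.2499, so n_i ≈ 2.00.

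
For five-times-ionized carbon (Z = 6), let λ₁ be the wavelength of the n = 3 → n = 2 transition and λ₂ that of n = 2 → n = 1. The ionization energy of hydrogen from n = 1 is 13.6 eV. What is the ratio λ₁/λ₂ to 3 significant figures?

λ ∝ 1/ΔE ∝ 1/(1/n_f² − 1/n_i²), and the Z² and hc factors cancel in the ratio.
λ₁/λ₂ = (1/1² − 1/2²)/(1/2² − 1/3²) = 0.7500/0.1389 = 5.40.

5.40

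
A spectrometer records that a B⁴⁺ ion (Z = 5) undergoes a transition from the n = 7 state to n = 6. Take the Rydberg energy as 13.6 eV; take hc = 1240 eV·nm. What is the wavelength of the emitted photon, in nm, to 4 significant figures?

494.9 nm

For Z = 5 the level energies scale as Z², so the effective Rydberg energy is 13.6 × 25 = 340.0 eV.
ΔE = 340.0 × (1/6² − 1/7²) = 340.0 × 0.007370 = 2.506 eV.
λ = hc/ΔE = 1240 / 2.506 = 494.9 nm.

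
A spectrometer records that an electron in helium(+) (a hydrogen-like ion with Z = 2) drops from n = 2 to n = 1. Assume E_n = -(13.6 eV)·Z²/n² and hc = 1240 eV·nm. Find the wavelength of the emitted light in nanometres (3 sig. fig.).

For Z = 2 the level energies scale as Z², so the effective Rydberg energy is 13.6 × 4 = 54.40 eV.
ΔE = 54.40 × (1/1² − 1/2²) = 54.40 × 0.7500 = 40.80 eV.
λ = hc/ΔE = 1240 / 40.80 = 30.4 nm.

30.4 nm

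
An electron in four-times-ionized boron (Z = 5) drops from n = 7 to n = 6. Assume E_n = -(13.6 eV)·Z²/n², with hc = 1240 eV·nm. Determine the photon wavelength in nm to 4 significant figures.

494.9 nm

For Z = 5 the level energies scale as Z², so the effective Rydberg energy is 13.6 × 25 = 340.0 eV.
ΔE = 340.0 × (1/6² − 1/7²) = 340.0 × 0.007370 = 2.506 eV.
λ = hc/ΔE = 1240 / 2.506 = 494.9 nm.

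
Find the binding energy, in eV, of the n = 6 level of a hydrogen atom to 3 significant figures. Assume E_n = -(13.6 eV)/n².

0.378 eV

E_6 = −13.60/36 = −0.378 eV, so ionization (to E = 0) requires 0.378 eV.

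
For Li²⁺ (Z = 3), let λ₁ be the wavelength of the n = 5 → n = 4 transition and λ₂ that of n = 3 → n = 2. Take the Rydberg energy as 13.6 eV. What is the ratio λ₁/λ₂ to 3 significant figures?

λ ∝ 1/ΔE ∝ 1/(1/n_f² − 1/n_i²), and the Z² and hc factors cancel in the ratio.
λ₁/λ₂ = (1/2² − 1/3²)/(1/4² − 1/5²) = 0.1389/0.02250 = 6.17.

6.17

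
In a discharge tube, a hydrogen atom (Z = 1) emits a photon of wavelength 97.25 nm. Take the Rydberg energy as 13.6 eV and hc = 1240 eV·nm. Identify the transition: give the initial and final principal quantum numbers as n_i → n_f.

The photon energy is ΔE = hc/λ = 1240 / 97.25 = 12.75 eV.
With Z = 1, ΔE = 13.60 × (1/n_f² − 1/n_i²), so 1/n_f² − 1/n_i² = 0.9375.
Trying n_f = 1 gives 1/n_i² = 0.06245, i.e. n_i ≈ 4; this pair matches.

n_i = 4, n_f = 1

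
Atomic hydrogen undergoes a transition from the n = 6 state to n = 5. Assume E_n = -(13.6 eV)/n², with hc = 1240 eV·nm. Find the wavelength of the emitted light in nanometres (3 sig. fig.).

7460 nm

ΔE = 13.60 × (1/5² − 1/6²) = 13.60 × 0.01222 = 0.1662 eV.
λ = hc/ΔE = 1240 / 0.1662 = 7460 nm.
This line belongs to the Pfund series.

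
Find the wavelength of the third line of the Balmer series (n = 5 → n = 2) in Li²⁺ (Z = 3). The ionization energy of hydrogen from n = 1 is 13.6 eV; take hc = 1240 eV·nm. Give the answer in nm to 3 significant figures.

The Balmer series terminates on n_f = 2; the third line has n_i = 2+3 = 5.
ΔE = 122.4 × (1/2² − 1/5²) = 25.70 eV.
λ = 1240 / 25.70 = 48.2 nm.

48.2 nm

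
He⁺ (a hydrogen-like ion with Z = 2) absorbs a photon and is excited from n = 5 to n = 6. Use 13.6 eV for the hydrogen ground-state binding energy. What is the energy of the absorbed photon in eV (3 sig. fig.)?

0.665 eV

The Bohr energies scale as Z², so for Z = 2: E_n = −54.40/n² eV.
E_6 = −54.40/36 = −1.511 eV and E_5 = −54.40/25 = −2.176 eV.
The photon energy is |E_6 − E_5| = 0.665 eV.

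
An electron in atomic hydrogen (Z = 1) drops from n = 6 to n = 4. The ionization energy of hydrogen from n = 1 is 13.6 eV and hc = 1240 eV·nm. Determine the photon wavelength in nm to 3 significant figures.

2630 nm

ΔE = 13.60 × (1/4² − 1/6²) = 13.60 × 0.03472 = 0.4722 eV.
λ = hc/ΔE = 1240 / 0.4722 = 2630 nm.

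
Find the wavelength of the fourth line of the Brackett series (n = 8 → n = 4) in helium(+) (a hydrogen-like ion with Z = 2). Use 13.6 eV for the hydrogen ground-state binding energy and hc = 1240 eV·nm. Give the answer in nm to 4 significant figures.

486.3 nm

The Brackett series terminates on n_f = 4; the fourth line has n_i = 4+4 = 8.
ΔE = 54.40 × (1/4² − 1/8²) = 2.550 eV.
λ = 1240 / 2.550 = 486.3 nm.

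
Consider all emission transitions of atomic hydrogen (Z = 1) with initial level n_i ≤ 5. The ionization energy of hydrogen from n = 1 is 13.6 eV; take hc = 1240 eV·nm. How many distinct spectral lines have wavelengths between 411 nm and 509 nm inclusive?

2

Enumerate all n_i → n_f pairs with 1 ≤ n_f < n_i ≤ 5 and compute λ = 1240 / [13.6·1·(1/n_f² − 1/n_i²)].
Lines falling in [411, 509] nm: 5→2 (434.2 nm), 4→2 (486.3 nm).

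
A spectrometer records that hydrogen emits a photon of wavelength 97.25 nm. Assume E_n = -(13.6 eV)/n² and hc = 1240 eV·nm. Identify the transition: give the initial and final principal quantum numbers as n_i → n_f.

The photon energy is ΔE = hc/λ = 1240 / 97.25 = 12.75 eV.
With Z = 1, ΔE = 13.60 × (1/n_f² − 1/n_i²), so 1/n_f² − 1/n_i² = 0.9375.
Trying n_f = 1 gives 1/n_i² = 0.06245, i.e. n_i ≈ 4; this pair matches.

n_i = 4, n_f = 1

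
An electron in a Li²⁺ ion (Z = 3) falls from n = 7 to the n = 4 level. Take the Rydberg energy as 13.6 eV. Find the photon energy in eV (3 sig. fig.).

5.15 eV

The Bohr energies scale as Z², so for Z = 3: E_n = −122.4/n² eV.
E_7 = −122.4/49 = −2.498 eV and E_4 = −122.4/16 = −7.650 eV.
The photon energy is |E_7 − E_4| = 5.15 eV.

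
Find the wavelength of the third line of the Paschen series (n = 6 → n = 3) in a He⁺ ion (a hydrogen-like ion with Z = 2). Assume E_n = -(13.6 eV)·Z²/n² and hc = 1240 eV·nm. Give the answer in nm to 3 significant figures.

The Paschen series terminates on n_f = 3; the third line has n_i = 3+3 = 6.
ΔE = 54.40 × (1/3² − 1/6²) = 4.533 eV.
λ = 1240 / 4.533 = 274 nm.

274 nm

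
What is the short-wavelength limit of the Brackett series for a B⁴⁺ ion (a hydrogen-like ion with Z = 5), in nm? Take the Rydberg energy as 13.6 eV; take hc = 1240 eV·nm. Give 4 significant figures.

58.35 nm

The Brackett series has lower level n_f = 4; the series limit corresponds to n_i → ∞.
ΔE_max = 13.6 × 25 / 4² = 21.25 eV.
λ_min = 1240 / 21.25 = 58.35 nm.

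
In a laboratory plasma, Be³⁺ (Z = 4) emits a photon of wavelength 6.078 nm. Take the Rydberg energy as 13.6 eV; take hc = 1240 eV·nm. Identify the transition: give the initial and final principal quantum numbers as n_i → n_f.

The photon energy is ΔE = hc/λ = 1240 / 6.078 = 204.0 eV.
With Z = 4, ΔE = 217.6 × (1/n_f² − 1/n_i²), so 1/n_f² − 1/n_i² = 0.9376.
Trying n_f = 1 gives 1/n_i² = 0.06243, i.e. n_i ≈ 4; this pair matches.

n_i = 4, n_f = 1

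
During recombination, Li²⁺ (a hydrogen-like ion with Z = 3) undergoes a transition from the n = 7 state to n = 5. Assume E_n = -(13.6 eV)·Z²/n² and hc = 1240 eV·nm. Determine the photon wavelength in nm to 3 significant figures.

For Z = 3 the level energies scale as Z², so the effective Rydberg energy is 13.6 × 9 = 122.4 eV.
ΔE = 122.4 × (1/5² − 1/7²) = 122.4 × 0.01959 = 2.398 eV.
λ = hc/ΔE = 1240 / 2.398 = 517 nm.

517 nm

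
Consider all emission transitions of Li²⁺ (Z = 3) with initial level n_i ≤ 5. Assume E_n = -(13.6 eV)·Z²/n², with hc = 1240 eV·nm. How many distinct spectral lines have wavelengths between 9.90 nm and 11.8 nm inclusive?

3

Enumerate all n_i → n_f pairs with 1 ≤ n_f < n_i ≤ 5 and compute λ = 1240 / [13.6·9·(1/n_f² − 1/n_i²)].
Lines falling in [9.90, 11.8] nm: 5→1 (10.55 nm), 4→1 (10.81 nm), 3→1 (11.40 nm).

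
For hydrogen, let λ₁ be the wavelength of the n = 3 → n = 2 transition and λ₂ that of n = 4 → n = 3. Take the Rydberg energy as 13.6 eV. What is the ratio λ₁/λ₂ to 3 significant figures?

0.350

λ ∝ 1/ΔE ∝ 1/(1/n_f² − 1/n_i²), and the Z² and hc factors cancel in the ratio.
λ₁/λ₂ = (1/3² − 1/4²)/(1/2² − 1/3²) = 0.04861/0.1389 = 0.350.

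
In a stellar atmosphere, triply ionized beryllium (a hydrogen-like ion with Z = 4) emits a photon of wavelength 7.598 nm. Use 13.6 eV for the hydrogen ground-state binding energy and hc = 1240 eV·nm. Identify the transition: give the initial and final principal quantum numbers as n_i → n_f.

The photon energy is ΔE = hc/λ = 1240 / 7.598 = 163.2 eV.
With Z = 4, ΔE = 217.6 × (1/n_f² − 1/n_i²), so 1/n_f² − 1/n_i² = 0.7500.
Trying n_f = 1 gives 1/n_i² = 0.2500, i.e. n_i ≈ 2; this pair matches.

n_i = 2, n_f = 1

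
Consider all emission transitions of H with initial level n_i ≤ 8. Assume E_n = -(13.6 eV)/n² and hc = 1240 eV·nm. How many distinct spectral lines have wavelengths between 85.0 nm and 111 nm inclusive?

Enumerate all n_i → n_f pairs with 1 ≤ n_f < n_i ≤ 8 and compute λ = 1240 / [13.6·1·(1/n_f² − 1/n_i²)].
Lines falling in [85.0, 111] nm: 8→1 (92.62 nm), 7→1 (93.08 nm), 6→1 (93.78 nm), 5→1 (94.98 nm), 4→1 (97.25 nm), 3→1 (102.6 nm).

6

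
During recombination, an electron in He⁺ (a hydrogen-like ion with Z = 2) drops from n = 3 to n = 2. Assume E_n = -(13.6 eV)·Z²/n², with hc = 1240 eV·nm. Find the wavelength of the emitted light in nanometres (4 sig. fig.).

164.1 nm

For Z = 2 the level energies scale as Z², so the effective Rydberg energy is 13.6 × 4 = 54.40 eV.
ΔE = 54.40 × (1/2² − 1/3²) = 54.40 × 0.1389 = 7.556 eV.
λ = hc/ΔE = 1240 / 7.556 = 164.1 nm.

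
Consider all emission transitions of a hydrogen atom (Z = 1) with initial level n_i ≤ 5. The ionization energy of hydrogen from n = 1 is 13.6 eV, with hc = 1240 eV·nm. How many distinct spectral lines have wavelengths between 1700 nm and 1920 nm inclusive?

1

Enumerate all n_i → n_f pairs with 1 ≤ n_f < n_i ≤ 5 and compute λ = 1240 / [13.6·1·(1/n_f² − 1/n_i²)].
Lines falling in [1700, 1920] nm: 4→3 (1876 nm).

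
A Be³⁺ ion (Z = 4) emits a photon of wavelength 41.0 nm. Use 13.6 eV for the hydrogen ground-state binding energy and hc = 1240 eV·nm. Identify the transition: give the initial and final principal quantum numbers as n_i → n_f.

The photon energy is ΔE = hc/λ = 1240 / 41.0 = 30.24 eV.
With Z = 4, ΔE = 217.6 × (1/n_f² − 1/n_i²), so 1/n_f² − 1/n_i² = 0.1390.
Trying n_f = 2 gives 1/n_i² = 0.1110, i.e. n_i ≈ 3; this pair matches.

n_i = 3, n_f = 2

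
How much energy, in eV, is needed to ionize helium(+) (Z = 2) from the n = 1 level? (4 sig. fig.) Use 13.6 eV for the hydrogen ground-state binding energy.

E_n = −13.6 Z²/n² = −54.40/n² eV for Z = 2.
E_1 = −54.40/1 = −54.40 eV, so ionization (to E = 0) requires 54.40 eV.

54.40 eV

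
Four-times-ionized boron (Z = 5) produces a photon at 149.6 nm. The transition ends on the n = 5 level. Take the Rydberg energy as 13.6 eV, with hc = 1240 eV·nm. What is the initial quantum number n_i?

n_i = 8

The photon energy is ΔE = hc/λ = 1240 / 149.6 = 8.289 eV.
With Z = 5, ΔE = 340.0 × (1/n_f² − 1/n_i²), so 1/n_f² − 1/n_i² = 0.02438.
With n_f = 5: 1/n_i² = 1/25 − 0.02438 = 0.01562, so n_i ≈ 8.00.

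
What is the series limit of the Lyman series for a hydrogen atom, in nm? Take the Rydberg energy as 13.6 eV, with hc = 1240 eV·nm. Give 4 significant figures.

91.18 nm

The Lyman series has lower level n_f = 1; the series limit corresponds to n_i → ∞.
ΔE_max = 13.6 × 1 / 1² = 13.60 eV.
λ_min = 1240 / 13.60 = 91.18 nm.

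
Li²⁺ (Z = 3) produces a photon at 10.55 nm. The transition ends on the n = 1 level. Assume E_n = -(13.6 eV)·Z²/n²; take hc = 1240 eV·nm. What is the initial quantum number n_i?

The photon energy is ΔE = hc/λ = 1240 / 10.55 = 117.5 eV.
With Z = 3, ΔE = 122.4 × (1/n_f² − 1/n_i²), so 1/n_f² − 1/n_i² = 0.9603.
With n_f = 1: 1/n_i² = 1/1 − 0.9603 = 0.03974, so n_i ≈ 5.02.

n_i = 5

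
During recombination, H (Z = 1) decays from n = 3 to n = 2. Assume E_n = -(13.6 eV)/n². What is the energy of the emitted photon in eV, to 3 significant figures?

1.89 eV

E_3 = −13.60/9 = −1.511 eV and E_2 = −13.60/4 = −3.400 eV.
The photon energy is |E_3 − E_2| = 1.89 eV.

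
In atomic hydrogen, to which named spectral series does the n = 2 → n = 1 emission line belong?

The series is set by the lower level: n_f = 1 is the Lyman series.

Lyman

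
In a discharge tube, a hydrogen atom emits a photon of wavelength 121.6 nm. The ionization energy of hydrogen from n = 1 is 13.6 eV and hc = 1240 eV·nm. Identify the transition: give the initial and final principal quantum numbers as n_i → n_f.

The photon energy is ΔE = hc/λ = 1240 / 121.6 = 10.20 eV.
With Z = 1, ΔE = 13.60 × (1/n_f² − 1/n_i²), so 1/n_f² − 1/n_i² = 0.7498.
Trying n_f = 1 gives 1/n_i² = 0.2502, i.e. n_i ≈ 2; this pair matches.

n_i = 2, n_f = 1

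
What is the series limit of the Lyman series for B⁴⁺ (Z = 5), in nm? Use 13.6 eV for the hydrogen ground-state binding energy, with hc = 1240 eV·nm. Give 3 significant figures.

3.65 nm

The Lyman series has lower level n_f = 1; the series limit corresponds to n_i → ∞.
ΔE_max = 13.6 × 25 / 1² = 340.0 eV.
λ_min = 1240 / 340.0 = 3.65 nm.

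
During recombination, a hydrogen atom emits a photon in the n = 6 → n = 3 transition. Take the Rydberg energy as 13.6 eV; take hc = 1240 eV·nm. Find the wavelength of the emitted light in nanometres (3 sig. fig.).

ΔE = 13.60 × (1/3² − 1/6²) = 13.60 × 0.08333 = 1.133 eV.
λ = hc/ΔE = 1240 / 1.133 = 1090 nm.
This line belongs to the Paschen series.

1090 nm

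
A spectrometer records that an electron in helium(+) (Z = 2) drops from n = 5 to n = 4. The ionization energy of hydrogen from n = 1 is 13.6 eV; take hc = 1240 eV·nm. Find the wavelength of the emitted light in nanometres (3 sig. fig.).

For Z = 2 the level energies scale as Z², so the effective Rydberg energy is 13.6 × 4 = 54.40 eV.
ΔE = 54.40 × (1/4² − 1/5²) = 54.40 × 0.02250 = 1.224 eV.
λ = hc/ΔE = 1240 / 1.224 = 1010 nm.

1010 nm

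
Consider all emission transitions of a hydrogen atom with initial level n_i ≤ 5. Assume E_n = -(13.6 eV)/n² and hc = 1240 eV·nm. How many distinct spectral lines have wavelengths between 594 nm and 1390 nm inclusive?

2

Enumerate all n_i → n_f pairs with 1 ≤ n_f < n_i ≤ 5 and compute λ = 1240 / [13.6·1·(1/n_f² − 1/n_i²)].
Lines falling in [594, 1390] nm: 3→2 (656.5 nm), 5→3 (1282 nm).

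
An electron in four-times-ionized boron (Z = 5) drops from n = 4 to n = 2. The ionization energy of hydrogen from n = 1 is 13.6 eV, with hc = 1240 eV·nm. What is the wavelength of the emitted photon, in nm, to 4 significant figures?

For Z = 5 the level energies scale as Z², so the effective Rydberg energy is 13.6 × 25 = 340.0 eV.
ΔE = 340.0 × (1/2² − 1/4²) = 340.0 × 0.1875 = 63.75 eV.
λ = hc/ΔE = 1240 / 63.75 = 19.45 nm.

19.45 nm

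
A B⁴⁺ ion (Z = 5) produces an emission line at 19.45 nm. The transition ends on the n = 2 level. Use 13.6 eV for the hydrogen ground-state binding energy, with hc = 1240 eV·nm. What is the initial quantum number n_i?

n_i = 4

The photon energy is ΔE = hc/λ = 1240 / 19.45 = 63.75 eV.
With Z = 5, ΔE = 340.0 × (1/n_f² − 1/n_i²), so 1/n_f² − 1/n_i² = 0.1875.
With n_f = 2: 1/n_i² = 1/4 − 0.1875 = 0.06249, so n_i ≈ 4.00.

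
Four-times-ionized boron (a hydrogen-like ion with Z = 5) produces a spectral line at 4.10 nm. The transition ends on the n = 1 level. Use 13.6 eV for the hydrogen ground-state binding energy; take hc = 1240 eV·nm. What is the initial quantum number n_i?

n_i = 3

The photon energy is ΔE = hc/λ = 1240 / 4.10 = 302.4 eV.
With Z = 5, ΔE = 340.0 × (1/n_f² − 1/n_i²), so 1/n_f² − 1/n_i² = 0.8895.
With n_f = 1: 1/n_i² = 1/1 − 0.8895 = 0.1105, so n_i ≈ 3.01.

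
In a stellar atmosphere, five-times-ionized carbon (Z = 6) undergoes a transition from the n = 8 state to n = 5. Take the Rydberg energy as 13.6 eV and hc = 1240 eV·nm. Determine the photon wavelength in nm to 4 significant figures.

103.9 nm

For Z = 6 the level energies scale as Z², so the effective Rydberg energy is 13.6 × 36 = 489.6 eV.
ΔE = 489.6 × (1/5² − 1/8²) = 489.6 × 0.02438 = 11.93 eV.
λ = hc/ΔE = 1240 / 11.93 = 103.9 nm.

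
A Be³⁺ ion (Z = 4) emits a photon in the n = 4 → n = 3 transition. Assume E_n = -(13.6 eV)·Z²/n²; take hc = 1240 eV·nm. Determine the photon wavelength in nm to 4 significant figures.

117.2 nm

For Z = 4 the level energies scale as Z², so the effective Rydberg energy is 13.6 × 16 = 217.6 eV.
ΔE = 217.6 × (1/3² − 1/4²) = 217.6 × 0.04861 = 10.58 eV.
λ = hc/ΔE = 1240 / 10.58 = 117.2 nm.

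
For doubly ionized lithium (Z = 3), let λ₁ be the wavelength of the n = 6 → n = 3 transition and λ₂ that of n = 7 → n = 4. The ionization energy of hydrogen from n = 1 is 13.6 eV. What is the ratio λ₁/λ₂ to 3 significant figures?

0.505

λ ∝ 1/ΔE ∝ 1/(1/n_f² − 1/n_i²), and the Z² and hc factors cancel in the ratio.
λ₁/λ₂ = (1/4² − 1/7²)/(1/3² − 1/6²) = 0.04209/0.08333 = 0.505.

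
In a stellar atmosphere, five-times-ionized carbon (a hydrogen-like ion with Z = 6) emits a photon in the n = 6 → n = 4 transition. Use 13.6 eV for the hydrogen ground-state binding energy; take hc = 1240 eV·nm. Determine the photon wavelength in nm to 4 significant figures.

72.94 nm

For Z = 6 the level energies scale as Z², so the effective Rydberg energy is 13.6 × 36 = 489.6 eV.
ΔE = 489.6 × (1/4² − 1/6²) = 489.6 × 0.03472 = 17.00 eV.
λ = hc/ΔE = 1240 / 17.00 = 72.94 nm.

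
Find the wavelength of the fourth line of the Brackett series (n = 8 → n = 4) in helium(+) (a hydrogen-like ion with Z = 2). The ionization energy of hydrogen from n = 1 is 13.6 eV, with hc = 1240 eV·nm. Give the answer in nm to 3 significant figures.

486 nm

The Brackett series terminates on n_f = 4; the fourth line has n_i = 4+4 = 8.
ΔE = 54.40 × (1/4² − 1/8²) = 2.550 eV.
λ = 1240 / 2.550 = 486 nm.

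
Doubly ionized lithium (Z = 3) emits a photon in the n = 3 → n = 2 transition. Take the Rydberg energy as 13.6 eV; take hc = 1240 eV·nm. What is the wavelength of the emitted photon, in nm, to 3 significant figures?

72.9 nm

For Z = 3 the level energies scale as Z², so the effective Rydberg energy is 13.6 × 9 = 122.4 eV.
ΔE = 122.4 × (1/2² − 1/3²) = 122.4 × 0.1389 = 17.00 eV.
λ = hc/ΔE = 1240 / 17.00 = 72.9 nm.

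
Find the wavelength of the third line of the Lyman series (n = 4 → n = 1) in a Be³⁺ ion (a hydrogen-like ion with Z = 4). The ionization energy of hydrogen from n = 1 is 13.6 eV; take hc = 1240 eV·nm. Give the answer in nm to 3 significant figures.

6.08 nm

The Lyman series terminates on n_f = 1; the third line has n_i = 1+3 = 4.
ΔE = 217.6 × (1/1² − 1/4²) = 204.0 eV.
λ = 1240 / 204.0 = 6.08 nm.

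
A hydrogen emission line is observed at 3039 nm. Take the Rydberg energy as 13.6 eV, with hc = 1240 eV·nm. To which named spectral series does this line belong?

ΔE = 1240/3039 = 0.4080 eV.
This matches 13.6 × (1/5² − 1/10²), so n_f = 5: the Pfund series.

Pfund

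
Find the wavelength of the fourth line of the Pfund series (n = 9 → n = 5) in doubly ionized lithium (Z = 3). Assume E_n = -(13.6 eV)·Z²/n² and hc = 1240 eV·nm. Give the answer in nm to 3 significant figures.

366 nm

The Pfund series terminates on n_f = 5; the fourth line has n_i = 5+4 = 9.
ΔE = 122.4 × (1/5² − 1/9²) = 3.385 eV.
λ = 1240 / 3.385 = 366 nm.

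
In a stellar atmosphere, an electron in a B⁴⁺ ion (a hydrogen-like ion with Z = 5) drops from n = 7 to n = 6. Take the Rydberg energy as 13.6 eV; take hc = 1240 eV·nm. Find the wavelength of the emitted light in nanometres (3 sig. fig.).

For Z = 5 the level energies scale as Z², so the effective Rydberg energy is 13.6 × 25 = 340.0 eV.
ΔE = 340.0 × (1/6² − 1/7²) = 340.0 × 0.007370 = 2.506 eV.
λ = hc/ΔE = 1240 / 2.506 = 495 nm.

495 nm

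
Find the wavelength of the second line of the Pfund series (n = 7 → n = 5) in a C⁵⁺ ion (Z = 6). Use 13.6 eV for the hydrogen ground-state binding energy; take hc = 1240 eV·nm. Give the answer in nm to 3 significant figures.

129 nm

The Pfund series terminates on n_f = 5; the second line has n_i = 5+2 = 7.
ΔE = 489.6 × (1/5² − 1/7²) = 9.592 eV.
λ = 1240 / 9.592 = 129 nm.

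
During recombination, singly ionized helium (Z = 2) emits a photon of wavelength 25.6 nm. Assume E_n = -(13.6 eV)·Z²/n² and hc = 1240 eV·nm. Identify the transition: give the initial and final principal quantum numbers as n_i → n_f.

The photon energy is ΔE = hc/λ = 1240 / 25.6 = 48.44 eV.
With Z = 2, ΔE = 54.40 × (1/n_f² − 1/n_i²), so 1/n_f² − 1/n_i² = 0.8904.
Trying n_f = 1 gives 1/n_i² = 0.1096, i.e. n_i ≈ 3; this pair matches.

n_i = 3, n_f = 1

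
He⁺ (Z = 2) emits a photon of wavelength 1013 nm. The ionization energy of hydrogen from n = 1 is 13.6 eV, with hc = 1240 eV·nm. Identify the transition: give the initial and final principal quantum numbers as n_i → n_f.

n_i = 5, n_f = 4

The photon energy is ΔE = hc/λ = 1240 / 1013 = 1.224 eV.
With Z = 2, ΔE = 54.40 × (1/n_f² − 1/n_i²), so 1/n_f² − 1/n_i² = 0.02250.
Trying n_f = 4 gives 1/n_i² = 0.04000, i.e. n_i ≈ 5; this pair matches.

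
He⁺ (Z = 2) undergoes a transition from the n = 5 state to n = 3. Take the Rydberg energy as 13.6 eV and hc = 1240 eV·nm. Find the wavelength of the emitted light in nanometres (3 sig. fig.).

321 nm

For Z = 2 the level energies scale as Z², so the effective Rydberg energy is 13.6 × 4 = 54.40 eV.
ΔE = 54.40 × (1/3² − 1/5²) = 54.40 × 0.07111 = 3.868 eV.
λ = hc/ΔE = 1240 / 3.868 = 321 nm.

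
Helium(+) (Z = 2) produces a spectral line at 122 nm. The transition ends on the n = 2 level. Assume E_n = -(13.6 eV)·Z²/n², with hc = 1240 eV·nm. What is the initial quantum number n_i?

The photon energy is ΔE = hc/λ = 1240 / 122 = 10.16 eV.
With Z = 2, ΔE = 54.40 × (1/n_f² − 1/n_i²), so 1/n_f² − 1/n_i² = 0.1868.
With n_f = 2: 1/n_i² = 1/4 − 0.1868 = 0.06316, so n_i ≈ 3.98.

n_i = 4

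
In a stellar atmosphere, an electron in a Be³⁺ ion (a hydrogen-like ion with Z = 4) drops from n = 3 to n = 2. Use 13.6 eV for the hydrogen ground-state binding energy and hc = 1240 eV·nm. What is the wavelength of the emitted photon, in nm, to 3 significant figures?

For Z = 4 the level energies scale as Z², so the effective Rydberg energy is 13.6 × 16 = 217.6 eV.
ΔE = 217.6 × (1/2² − 1/3²) = 217.6 × 0.1389 = 30.22 eV.
λ = hc/ΔE = 1240 / 30.22 = 41.0 nm.

41.0 nm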